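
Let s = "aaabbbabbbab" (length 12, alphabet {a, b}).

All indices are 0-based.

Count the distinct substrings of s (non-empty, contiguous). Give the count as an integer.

51

sorted suffixes:
  #0 SA[0]=0  'aaabbbabbbab'
  #1 SA[1]=1  'aabbbabbbab'
  #2 SA[2]=10  'ab'
  #3 SA[3]=6  'abbbab'
  #4 SA[4]=2  'abbbabbbab'
  #5 SA[5]=11  'b'
  #6 SA[6]=9  'bab'
  #7 SA[7]=5  'babbbab'
  #8 SA[8]=8  'bbab'
  #9 SA[9]=4  'bbabbbab'
  #10 SA[10]=7  'bbbab'
  #11 SA[11]=3  'bbbabbbab'

SA = [0, 1, 10, 6, 2, 11, 9, 5, 8, 4, 7, 3]
i: (SA[i-1],SA[i]) lcp shared
  1: (0,1) 2 'aa'
  2: (1,10) 1 'a'
  3: (10,6) 2 'ab'
  4: (6,2) 6 'abbbab'
  5: (2,11) 0 ''
  6: (11,9) 1 'b'
  7: (9,5) 3 'bab'
  8: (5,8) 1 'b'
  9: (8,4) 4 'bbab'
  10: (4,7) 2 'bb'
  11: (7,3) 5 'bbbab'

n(n+1)/2 = 12·13/2 = 78
Σ LCP = 0 + 2 + 1 + 2 + 6 + 0 + 1 + 3 + 1 + 4 + 2 + 5 = 27
distinct = 78 − 27 = 51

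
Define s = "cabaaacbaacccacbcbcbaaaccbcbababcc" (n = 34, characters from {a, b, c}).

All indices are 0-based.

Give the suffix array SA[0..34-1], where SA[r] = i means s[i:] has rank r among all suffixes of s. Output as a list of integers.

rank | idx | suffix
   0 |   3 | aaacbaacccacbcbcbaaaccbcbababcc
   1 |  20 | aaaccbcbababcc
   2 |   4 | aacbaacccacbcbcbaaaccbcbababcc
   3 |  21 | aaccbcbababcc
   4 |   8 | aacccacbcbcbaaaccbcbababcc
   5 |   1 | abaaacbaacccacbcbcbaaaccbcbababcc
   6 |  28 | ababcc
   7 |  30 | abcc
   8 |   5 | acbaacccacbcbcbaaaccbcbababcc
   9 |  13 | acbcbcbaaaccbcbababcc
  10 |  22 | accbcbababcc
  11 |   9 | acccacbcbcbaaaccbcbababcc
  12 |   2 | baaacbaacccacbcbcbaaaccbcbababcc
  13 |  19 | baaaccbcbababcc
  14 |   7 | baacccacbcbcbaaaccbcbababcc
  15 |  27 | bababcc
  16 |  29 | babcc
  17 |  17 | bcbaaaccbcbababcc
  18 |  25 | bcbababcc
  19 |  15 | bcbcbaaaccbcbababcc
  20 |  31 | bcc
  21 |  33 | c
  22 |   0 | cabaaacbaacccacbcbcbaaaccbcbababcc
  23 |  12 | cacbcbcbaaaccbcbababcc
  24 |  18 | cbaaaccbcbababcc
  25 |   6 | cbaacccacbcbcbaaaccbcbababcc
  26 |  26 | cbababcc
  27 |  16 | cbcbaaaccbcbababcc
  28 |  24 | cbcbababcc
  29 |  14 | cbcbcbaaaccbcbababcc
  30 |  32 | cc
  31 |  11 | ccacbcbcbaaaccbcbababcc
  32 |  23 | ccbcbababcc
  33 |  10 | cccacbcbcbaaaccbcbababcc

[3, 20, 4, 21, 8, 1, 28, 30, 5, 13, 22, 9, 2, 19, 7, 27, 29, 17, 25, 15, 31, 33, 0, 12, 18, 6, 26, 16, 24, 14, 32, 11, 23, 10]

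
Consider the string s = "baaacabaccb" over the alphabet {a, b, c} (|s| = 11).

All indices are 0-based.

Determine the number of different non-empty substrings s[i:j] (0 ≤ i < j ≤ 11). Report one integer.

55

rank→(start, suffix):
  0 → (1, 'aaacabaccb')
  1 → (2, 'aacabaccb')
  2 → (5, 'abaccb')
  3 → (3, 'acabaccb')
  4 → (7, 'accb')
  5 → (10, 'b')
  6 → (0, 'baaacabaccb')
  7 → (6, 'baccb')
  8 → (4, 'cabaccb')
  9 → (9, 'cb')
  10 → (8, 'ccb')

SA = [1, 2, 5, 3, 7, 10, 0, 6, 4, 9, 8]
i: (SA[i-1],SA[i]) lcp shared
  1: (1,2) 2 'aa'
  2: (2,5) 1 'a'
  3: (5,3) 1 'a'
  4: (3,7) 2 'ac'
  5: (7,10) 0 ''
  6: (10,0) 1 'b'
  7: (0,6) 2 'ba'
  8: (6,4) 0 ''
  9: (4,9) 1 'c'
  10: (9,8) 1 'c'

n(n+1)/2 = 11·12/2 = 66
Σ LCP = 0 + 2 + 1 + 1 + 2 + 0 + 1 + 2 + 0 + 1 + 1 = 11
distinct = 66 − 11 = 55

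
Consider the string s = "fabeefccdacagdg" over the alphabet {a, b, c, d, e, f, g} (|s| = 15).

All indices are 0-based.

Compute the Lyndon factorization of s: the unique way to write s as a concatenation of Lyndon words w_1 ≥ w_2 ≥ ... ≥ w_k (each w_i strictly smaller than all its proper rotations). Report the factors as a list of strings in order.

["f", "abeefccdacagdg"]

emit factor 1: 'f' (i=0, period=1)
emit factor 2: 'abeefccdacagdg' (i=1, period=14)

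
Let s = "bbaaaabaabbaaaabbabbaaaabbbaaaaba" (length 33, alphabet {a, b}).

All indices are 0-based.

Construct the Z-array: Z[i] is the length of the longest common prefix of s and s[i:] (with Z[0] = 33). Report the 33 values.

Z[0]=33
i=1: fresh scan; Z[1]=1 grow→box=[1,2)
i=2: fresh scan; Z[2]=0
i=3: fresh scan; Z[3]=0
i=4: fresh scan; Z[4]=0
i=5: fresh scan; Z[5]=0
i=6: fresh scan; Z[6]=1 grow→box=[6,7)
i=7: fresh scan; Z[7]=0
i=8: fresh scan; Z[8]=0
i=9: fresh scan; Z[9]=7 grow→box=[9,16)
i=10: min(r-i=6, Z[1]=1)=1; Z[10]=1
i=11: min(r-i=5, Z[2]=0)=0; Z[11]=0
i=12: min(r-i=4, Z[3]=0)=0; Z[12]=0
i=13: min(r-i=3, Z[4]=0)=0; Z[13]=0
i=14: min(r-i=2, Z[5]=0)=0; Z[14]=0
i=15: min(r-i=1, Z[6]=1)=1; Z[15]=3 grow→box=[15,18)
i=16: min(r-i=2, Z[1]=1)=1; Z[16]=1
i=17: min(r-i=1, Z[2]=0)=0; Z[17]=0
i=18: fresh scan; Z[18]=7 grow→box=[18,25)
i=19: min(r-i=6, Z[1]=1)=1; Z[19]=1
i=20: min(r-i=5, Z[2]=0)=0; Z[20]=0
i=21: min(r-i=4, Z[3]=0)=0; Z[21]=0
i=22: min(r-i=3, Z[4]=0)=0; Z[22]=0
i=23: min(r-i=2, Z[5]=0)=0; Z[23]=0
i=24: min(r-i=1, Z[6]=1)=1; Z[24]=2 grow→box=[24,26)
i=25: min(r-i=1, Z[1]=1)=1; Z[25]=8 grow→box=[25,33)
i=26: min(r-i=7, Z[1]=1)=1; Z[26]=1
i=27: min(r-i=6, Z[2]=0)=0; Z[27]=0
i=28: min(r-i=5, Z[3]=0)=0; Z[28]=0
i=29: min(r-i=4, Z[4]=0)=0; Z[29]=0
i=30: min(r-i=3, Z[5]=0)=0; Z[30]=0
i=31: min(r-i=2, Z[6]=1)=1; Z[31]=1
i=32: min(r-i=1, Z[7]=0)=0; Z[32]=0

[33, 1, 0, 0, 0, 0, 1, 0, 0, 7, 1, 0, 0, 0, 0, 3, 1, 0, 7, 1, 0, 0, 0, 0, 2, 8, 1, 0, 0, 0, 0, 1, 0]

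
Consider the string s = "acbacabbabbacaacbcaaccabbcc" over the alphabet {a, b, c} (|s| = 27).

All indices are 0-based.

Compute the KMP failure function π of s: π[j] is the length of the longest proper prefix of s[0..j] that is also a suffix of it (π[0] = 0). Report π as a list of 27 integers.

π[0] = 0
j=1 s[j]='c': π[1]=0 (border '')
j=2 s[j]='b': π[2]=0 (border '')
j=3 s[j]='a': π[3]=1 (border 'a')
j=4 s[j]='c': π[4]=2 (border 'ac')
j=5 s[j]='a': k: 2→0; π[5]=1 (border 'a')
j=6 s[j]='b': k: 1→0; π[6]=0 (border '')
j=7 s[j]='b': π[7]=0 (border '')
j=8 s[j]='a': π[8]=1 (border 'a')
j=9 s[j]='b': k: 1→0; π[9]=0 (border '')
j=10 s[j]='b': π[10]=0 (border '')
j=11 s[j]='a': π[11]=1 (border 'a')
j=12 s[j]='c': π[12]=2 (border 'ac')
j=13 s[j]='a': k: 2→0; π[13]=1 (border 'a')
j=14 s[j]='a': k: 1→0; π[14]=1 (border 'a')
j=15 s[j]='c': π[15]=2 (border 'ac')
j=16 s[j]='b': π[16]=3 (border 'acb')
j=17 s[j]='c': k: 3→0; π[17]=0 (border '')
j=18 s[j]='a': π[18]=1 (border 'a')
j=19 s[j]='a': k: 1→0; π[19]=1 (border 'a')
j=20 s[j]='c': π[20]=2 (border 'ac')
j=21 s[j]='c': k: 2→0; π[21]=0 (border '')
j=22 s[j]='a': π[22]=1 (border 'a')
j=23 s[j]='b': k: 1→0; π[23]=0 (border '')
j=24 s[j]='b': π[24]=0 (border '')
j=25 s[j]='c': π[25]=0 (border '')
j=26 s[j]='c': π[26]=0 (border '')

[0, 0, 0, 1, 2, 1, 0, 0, 1, 0, 0, 1, 2, 1, 1, 2, 3, 0, 1, 1, 2, 0, 1, 0, 0, 0, 0]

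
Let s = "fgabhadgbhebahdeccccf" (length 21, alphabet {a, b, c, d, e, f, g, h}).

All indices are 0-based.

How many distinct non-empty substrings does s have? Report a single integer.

rank | idx | suffix
   0 |   2 | abhadgbhebahdeccccf
   1 |   5 | adgbhebahdeccccf
   2 |  12 | ahdeccccf
   3 |  11 | bahdeccccf
   4 |   3 | bhadgbhebahdeccccf
   5 |   8 | bhebahdeccccf
   6 |  16 | ccccf
   7 |  17 | cccf
   8 |  18 | ccf
   9 |  19 | cf
  10 |  14 | deccccf
  11 |   6 | dgbhebahdeccccf
  12 |  10 | ebahdeccccf
  13 |  15 | eccccf
  14 |  20 | f
  15 |   0 | fgabhadgbhebahdeccccf
  16 |   1 | gabhadgbhebahdeccccf
  17 |   7 | gbhebahdeccccf
  18 |   4 | hadgbhebahdeccccf
  19 |  13 | hdeccccf
  20 |   9 | hebahdeccccf

SA = [2, 5, 12, 11, 3, 8, 16, 17, 18, 19, 14, 6, 10, 15, 20, 0, 1, 7, 4, 13, 9]
[i] adj suffixes → lcp
  [1] 2/5 → 1 ('a')
  [2] 5/12 → 1 ('a')
  [3] 12/11 → 0 ('')
  [4] 11/3 → 1 ('b')
  [5] 3/8 → 2 ('bh')
  [6] 8/16 → 0 ('')
  [7] 16/17 → 3 ('ccc')
  [8] 17/18 → 2 ('cc')
  [9] 18/19 → 1 ('c')
  [10] 19/14 → 0 ('')
  [11] 14/6 → 1 ('d')
  [12] 6/10 → 0 ('')
  [13] 10/15 → 1 ('e')
  [14] 15/20 → 0 ('')
  [15] 20/0 → 1 ('f')
  [16] 0/1 → 0 ('')
  [17] 1/7 → 1 ('g')
  [18] 7/4 → 0 ('')
  [19] 4/13 → 1 ('h')
  [20] 13/9 → 1 ('h')

n(n+1)/2 = 21·22/2 = 231
Σ LCP = 0 + 1 + 1 + 0 + 1 + 2 + 0 + 3 + 2 + 1 + 0 + 1 + 0 + 1 + 0 + 1 + 0 + 1 + 0 + 1 + 1 = 17
distinct = 231 − 17 = 214

214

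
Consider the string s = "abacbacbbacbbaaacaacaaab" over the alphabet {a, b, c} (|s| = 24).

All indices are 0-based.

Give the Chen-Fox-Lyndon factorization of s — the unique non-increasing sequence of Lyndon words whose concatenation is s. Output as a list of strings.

emit factor 1: 'abacbacbbacbb' (i=0, period=13)
emit factor 2: 'aaacaac' (i=13, period=7)
emit factor 3: 'aaab' (i=20, period=4)

["abacbacbbacbb", "aaacaac", "aaab"]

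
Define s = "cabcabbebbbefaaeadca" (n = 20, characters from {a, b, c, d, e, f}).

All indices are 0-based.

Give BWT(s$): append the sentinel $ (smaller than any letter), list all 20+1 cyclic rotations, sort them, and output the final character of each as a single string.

rank  rotation               last
    0  $cabcabbebbbefaaeadca  a
    1  a$cabcabbebbbefaaeadc  c
    2  aaeadca$cabcabbebbbef  f
    3  abbebbbefaaeadca$cabc  c
    4  abcabbebbbefaaeadca$c  c
    5  adca$cabcabbebbbefaae  e
    6  aeadca$cabcabbebbbefa  a
    7  bbbefaaeadca$cabcabbe  e
    8  bbebbbefaaeadca$cabca  a
    9  bbefaaeadca$cabcabbeb  b
   10  bcabbebbbefaaeadca$ca  a
   11  bebbbefaaeadca$cabcab  b
   12  befaaeadca$cabcabbebb  b
   13  ca$cabcabbebbbefaaead  d
   14  cabbebbbefaaeadca$cab  b
   15  cabcabbebbbefaaeadca$  $
   16  dca$cabcabbebbbefaaea  a
   17  eadca$cabcabbebbbefaa  a
   18  ebbbefaaeadca$cabcabb  b
   19  efaaeadca$cabcabbebbb  b
   20  faaeadca$cabcabbebbbe  e

acfcceaeababbdb$aabbe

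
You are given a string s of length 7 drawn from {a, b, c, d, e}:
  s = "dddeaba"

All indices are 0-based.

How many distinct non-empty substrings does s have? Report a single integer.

sorted suffixes:
  #0 SA[0]=6  'a'
  #1 SA[1]=4  'aba'
  #2 SA[2]=5  'ba'
  #3 SA[3]=0  'dddeaba'
  #4 SA[4]=1  'ddeaba'
  #5 SA[5]=2  'deaba'
  #6 SA[6]=3  'eaba'

SA = [6, 4, 5, 0, 1, 2, 3]
rank  pair      lcp
   1  s[6:],s[4:]  1  'a'
   2  s[4:],s[5:]  0  ''
   3  s[5:],s[0:]  0  ''
   4  s[0:],s[1:]  2  'dd'
   5  s[1:],s[2:]  1  'd'
   6  s[2:],s[3:]  0  ''

n(n+1)/2 = 7·8/2 = 28
Σ LCP = 0 + 1 + 0 + 0 + 2 + 1 + 0 = 4
distinct = 28 − 4 = 24

24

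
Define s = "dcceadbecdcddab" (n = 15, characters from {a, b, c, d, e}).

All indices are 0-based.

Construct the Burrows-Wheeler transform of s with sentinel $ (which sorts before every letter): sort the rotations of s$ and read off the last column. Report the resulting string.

bdeaddedcda$cccb

rank  rotation          last
    0  $dcceadbecdcddab  b
    1  ab$dcceadbecdcdd  d
    2  adbecdcddab$dcce  e
    3  b$dcceadbecdcdda  a
    4  becdcddab$dccead  d
    5  cceadbecdcddab$d  d
    6  cdcddab$dcceadbe  e
    7  cddab$dcceadbecd  d
    8  ceadbecdcddab$dc  c
    9  dab$dcceadbecdcd  d
   10  dbecdcddab$dccea  a
   11  dcceadbecdcddab$  $
   12  dcddab$dcceadbec  c
   13  ddab$dcceadbecdc  c
   14  eadbecdcddab$dcc  c
   15  ecdcddab$dcceadb  b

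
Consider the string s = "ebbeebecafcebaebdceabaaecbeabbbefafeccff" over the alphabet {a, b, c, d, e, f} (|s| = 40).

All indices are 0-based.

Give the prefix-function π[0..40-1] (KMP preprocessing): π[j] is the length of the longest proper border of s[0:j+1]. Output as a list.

π[0] = 0
j=1 s[j]='b': π[1]=0 (border '')
j=2 s[j]='b': π[2]=0 (border '')
j=3 s[j]='e': π[3]=1 (border 'e')
j=4 s[j]='e': k: 1→0; π[4]=1 (border 'e')
j=5 s[j]='b': π[5]=2 (border 'eb')
j=6 s[j]='e': k: 2→0; π[6]=1 (border 'e')
j=7 s[j]='c': k: 1→0; π[7]=0 (border '')
j=8 s[j]='a': π[8]=0 (border '')
j=9 s[j]='f': π[9]=0 (border '')
j=10 s[j]='c': π[10]=0 (border '')
j=11 s[j]='e': π[11]=1 (border 'e')
j=12 s[j]='b': π[12]=2 (border 'eb')
j=13 s[j]='a': k: 2→0; π[13]=0 (border '')
j=14 s[j]='e': π[14]=1 (border 'e')
j=15 s[j]='b': π[15]=2 (border 'eb')
j=16 s[j]='d': k: 2→0; π[16]=0 (border '')
j=17 s[j]='c': π[17]=0 (border '')
j=18 s[j]='e': π[18]=1 (border 'e')
j=19 s[j]='a': k: 1→0; π[19]=0 (border '')
j=20 s[j]='b': π[20]=0 (border '')
j=21 s[j]='a': π[21]=0 (border '')
j=22 s[j]='a': π[22]=0 (border '')
j=23 s[j]='e': π[23]=1 (border 'e')
j=24 s[j]='c': k: 1→0; π[24]=0 (border '')
j=25 s[j]='b': π[25]=0 (border '')
j=26 s[j]='e': π[26]=1 (border 'e')
j=27 s[j]='a': k: 1→0; π[27]=0 (border '')
j=28 s[j]='b': π[28]=0 (border '')
j=29 s[j]='b': π[29]=0 (border '')
j=30 s[j]='b': π[30]=0 (border '')
j=31 s[j]='e': π[31]=1 (border 'e')
j=32 s[j]='f': k: 1→0; π[32]=0 (border '')
j=33 s[j]='a': π[33]=0 (border '')
j=34 s[j]='f': π[34]=0 (border '')
j=35 s[j]='e': π[35]=1 (border 'e')
j=36 s[j]='c': k: 1→0; π[36]=0 (border '')
j=37 s[j]='c': π[37]=0 (border '')
j=38 s[j]='f': π[38]=0 (border '')
j=39 s[j]='f': π[39]=0 (border '')

[0, 0, 0, 1, 1, 2, 1, 0, 0, 0, 0, 1, 2, 0, 1, 2, 0, 0, 1, 0, 0, 0, 0, 1, 0, 0, 1, 0, 0, 0, 0, 1, 0, 0, 0, 1, 0, 0, 0, 0]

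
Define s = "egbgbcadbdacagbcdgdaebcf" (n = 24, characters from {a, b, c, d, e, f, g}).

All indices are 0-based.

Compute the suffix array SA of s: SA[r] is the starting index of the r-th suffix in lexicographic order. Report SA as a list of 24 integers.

sorted suffixes:
  #0 SA[0]=10  'acagbcdgdaebcf'
  #1 SA[1]=6  'adbdacagbcdgdaebcf'
  #2 SA[2]=19  'aebcf'
  #3 SA[3]=12  'agbcdgdaebcf'
  #4 SA[4]=4  'bcadbdacagbcdgdaebcf'
  #5 SA[5]=14  'bcdgdaebcf'
  #6 SA[6]=21  'bcf'
  #7 SA[7]=8  'bdacagbcdgdaebcf'
  #8 SA[8]=2  'bgbcadbdacagbcdgdaebcf'
  #9 SA[9]=5  'cadbdacagbcdgdaebcf'
  #10 SA[10]=11  'cagbcdgdaebcf'
  #11 SA[11]=15  'cdgdaebcf'
  #12 SA[12]=22  'cf'
  #13 SA[13]=9  'dacagbcdgdaebcf'
  #14 SA[14]=18  'daebcf'
  #15 SA[15]=7  'dbdacagbcdgdaebcf'
  #16 SA[16]=16  'dgdaebcf'
  #17 SA[17]=20  'ebcf'
  #18 SA[18]=0  'egbgbcadbdacagbcdgdaebcf'
  #19 SA[19]=23  'f'
  #20 SA[20]=3  'gbcadbdacagbcdgdaebcf'
  #21 SA[21]=13  'gbcdgdaebcf'
  #22 SA[22]=1  'gbgbcadbdacagbcdgdaebcf'
  #23 SA[23]=17  'gdaebcf'

[10, 6, 19, 12, 4, 14, 21, 8, 2, 5, 11, 15, 22, 9, 18, 7, 16, 20, 0, 23, 3, 13, 1, 17]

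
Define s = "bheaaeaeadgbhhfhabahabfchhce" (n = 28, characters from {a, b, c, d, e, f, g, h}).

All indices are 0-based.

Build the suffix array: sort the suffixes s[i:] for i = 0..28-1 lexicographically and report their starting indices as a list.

[3, 16, 20, 8, 6, 4, 18, 17, 21, 0, 11, 26, 23, 9, 27, 2, 7, 5, 22, 14, 10, 15, 19, 25, 1, 13, 24, 12]

sorted suffixes:
  #0 SA[0]=3  'aaeaeadgbhhfhabahabfchhce'
  #1 SA[1]=16  'abahabfchhce'
  #2 SA[2]=20  'abfchhce'
  #3 SA[3]=8  'adgbhhfhabahabfchhce'
  #4 SA[4]=6  'aeadgbhhfhabahabfchhce'
  #5 SA[5]=4  'aeaeadgbhhfhabahabfchhce'
  #6 SA[6]=18  'ahabfchhce'
  #7 SA[7]=17  'bahabfchhce'
  #8 SA[8]=21  'bfchhce'
  #9 SA[9]=0  'bheaaeaeadgbhhfhabahabfchhce'
  #10 SA[10]=11  'bhhfhabahabfchhce'
  #11 SA[11]=26  'ce'
  #12 SA[12]=23  'chhce'
  #13 SA[13]=9  'dgbhhfhabahabfchhce'
  #14 SA[14]=27  'e'
  #15 SA[15]=2  'eaaeaeadgbhhfhabahabfchhce'
  #16 SA[16]=7  'eadgbhhfhabahabfchhce'
  #17 SA[17]=5  'eaeadgbhhfhabahabfchhce'
  #18 SA[18]=22  'fchhce'
  #19 SA[19]=14  'fhabahabfchhce'
  #20 SA[20]=10  'gbhhfhabahabfchhce'
  #21 SA[21]=15  'habahabfchhce'
  #22 SA[22]=19  'habfchhce'
  #23 SA[23]=25  'hce'
  #24 SA[24]=1  'heaaeaeadgbhhfhabahabfchhce'
  #25 SA[25]=13  'hfhabahabfchhce'
  #26 SA[26]=24  'hhce'
  #27 SA[27]=12  'hhfhabahabfchhce'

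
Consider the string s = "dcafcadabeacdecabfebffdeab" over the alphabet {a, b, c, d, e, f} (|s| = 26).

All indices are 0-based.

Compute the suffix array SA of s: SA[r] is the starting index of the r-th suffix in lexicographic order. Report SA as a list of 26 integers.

[24, 7, 15, 10, 5, 2, 25, 8, 16, 19, 14, 4, 1, 11, 6, 0, 22, 12, 23, 9, 18, 13, 3, 21, 17, 20]

rank→(start, suffix):
  0 → (24, 'ab')
  1 → (7, 'abeacdecabfebffdeab')
  2 → (15, 'abfebffdeab')
  3 → (10, 'acdecabfebffdeab')
  4 → (5, 'adabeacdecabfebffdeab')
  5 → (2, 'afcadabeacdecabfebffdeab')
  6 → (25, 'b')
  7 → (8, 'beacdecabfebffdeab')
  8 → (16, 'bfebffdeab')
  9 → (19, 'bffdeab')
  10 → (14, 'cabfebffdeab')
  11 → (4, 'cadabeacdecabfebffdeab')
  12 → (1, 'cafcadabeacdecabfebffdeab')
  13 → (11, 'cdecabfebffdeab')
  14 → (6, 'dabeacdecabfebffdeab')
  15 → (0, 'dcafcadabeacdecabfebffdeab')
  16 → (22, 'deab')
  17 → (12, 'decabfebffdeab')
  18 → (23, 'eab')
  19 → (9, 'eacdecabfebffdeab')
  20 → (18, 'ebffdeab')
  21 → (13, 'ecabfebffdeab')
  22 → (3, 'fcadabeacdecabfebffdeab')
  23 → (21, 'fdeab')
  24 → (17, 'febffdeab')
  25 → (20, 'ffdeab')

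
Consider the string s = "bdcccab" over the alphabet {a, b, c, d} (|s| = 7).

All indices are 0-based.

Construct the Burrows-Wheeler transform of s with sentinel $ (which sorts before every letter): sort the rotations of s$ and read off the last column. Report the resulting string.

bca$ccdb

rank  rotation  last
    0  $bdcccab  b
    1  ab$bdccc  c
    2  b$bdccca  a
    3  bdcccab$  $
    4  cab$bdcc  c
    5  ccab$bdc  c
    6  cccab$bd  d
    7  dcccab$b  b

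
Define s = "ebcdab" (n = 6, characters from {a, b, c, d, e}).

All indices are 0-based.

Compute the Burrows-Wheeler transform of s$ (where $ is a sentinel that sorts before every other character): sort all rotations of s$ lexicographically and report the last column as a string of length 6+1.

bdaebc$

rank  rotation last
    0  $ebcdab  b
    1  ab$ebcd  d
    2  b$ebcda  a
    3  bcdab$e  e
    4  cdab$eb  b
    5  dab$ebc  c
    6  ebcdab$  $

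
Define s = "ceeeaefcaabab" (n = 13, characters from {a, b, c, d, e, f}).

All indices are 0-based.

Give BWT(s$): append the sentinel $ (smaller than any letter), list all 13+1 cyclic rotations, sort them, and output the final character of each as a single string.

rank  rotation        last
    0  $ceeeaefcaabab  b
    1  aabab$ceeeaefc  c
    2  ab$ceeeaefcaab  b
    3  abab$ceeeaefca  a
    4  aefcaabab$ceee  e
    5  b$ceeeaefcaaba  a
    6  bab$ceeeaefcaa  a
    7  caabab$ceeeaef  f
    8  ceeeaefcaabab$  $
    9  eaefcaabab$cee  e
   10  eeaefcaabab$ce  e
   11  eeeaefcaabab$c  c
   12  efcaabab$ceeea  a
   13  fcaabab$ceeeae  e

bcbaeaaf$eecae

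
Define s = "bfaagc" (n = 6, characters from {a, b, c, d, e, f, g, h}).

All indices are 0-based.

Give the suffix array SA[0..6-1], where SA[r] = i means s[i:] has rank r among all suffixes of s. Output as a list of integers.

sorted suffixes:
  #0 SA[0]=2  'aagc'
  #1 SA[1]=3  'agc'
  #2 SA[2]=0  'bfaagc'
  #3 SA[3]=5  'c'
  #4 SA[4]=1  'faagc'
  #5 SA[5]=4  'gc'

[2, 3, 0, 5, 1, 4]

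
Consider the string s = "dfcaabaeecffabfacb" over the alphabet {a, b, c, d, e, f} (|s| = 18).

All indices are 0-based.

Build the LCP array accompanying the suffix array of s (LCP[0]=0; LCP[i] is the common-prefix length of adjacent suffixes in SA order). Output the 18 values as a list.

rank | idx | suffix
   0 |   3 | aabaeecffabfacb
   1 |   4 | abaeecffabfacb
   2 |  12 | abfacb
   3 |  15 | acb
   4 |   6 | aeecffabfacb
   5 |  17 | b
   6 |   5 | baeecffabfacb
   7 |  13 | bfacb
   8 |   2 | caabaeecffabfacb
   9 |  16 | cb
  10 |   9 | cffabfacb
  11 |   0 | dfcaabaeecffabfacb
  12 |   8 | ecffabfacb
  13 |   7 | eecffabfacb
  14 |  11 | fabfacb
  15 |  14 | facb
  16 |   1 | fcaabaeecffabfacb
  17 |  10 | ffabfacb

SA = [3, 4, 12, 15, 6, 17, 5, 13, 2, 16, 9, 0, 8, 7, 11, 14, 1, 10]
i: (SA[i-1],SA[i]) lcp shared
  1: (3,4) 1 'a'
  2: (4,12) 2 'ab'
  3: (12,15) 1 'a'
  4: (15,6) 1 'a'
  5: (6,17) 0 ''
  6: (17,5) 1 'b'
  7: (5,13) 1 'b'
  8: (13,2) 0 ''
  9: (2,16) 1 'c'
  10: (16,9) 1 'c'
  11: (9,0) 0 ''
  12: (0,8) 0 ''
  13: (8,7) 1 'e'
  14: (7,11) 0 ''
  15: (11,14) 2 'fa'
  16: (14,1) 1 'f'
  17: (1,10) 1 'f'

[0, 1, 2, 1, 1, 0, 1, 1, 0, 1, 1, 0, 0, 1, 0, 2, 1, 1]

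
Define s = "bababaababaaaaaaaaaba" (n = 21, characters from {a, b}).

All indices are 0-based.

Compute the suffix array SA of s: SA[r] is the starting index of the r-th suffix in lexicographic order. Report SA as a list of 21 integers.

[20, 10, 11, 12, 13, 14, 15, 16, 17, 5, 18, 8, 3, 6, 1, 19, 9, 4, 7, 2, 0]

sorted suffixes:
  #0 SA[0]=20  'a'
  #1 SA[1]=10  'aaaaaaaaaba'
  #2 SA[2]=11  'aaaaaaaaba'
  #3 SA[3]=12  'aaaaaaaba'
  #4 SA[4]=13  'aaaaaaba'
  #5 SA[5]=14  'aaaaaba'
  #6 SA[6]=15  'aaaaba'
  #7 SA[7]=16  'aaaba'
  #8 SA[8]=17  'aaba'
  #9 SA[9]=5  'aababaaaaaaaaaba'
  #10 SA[10]=18  'aba'
  #11 SA[11]=8  'abaaaaaaaaaba'
  #12 SA[12]=3  'abaababaaaaaaaaaba'
  #13 SA[13]=6  'ababaaaaaaaaaba'
  #14 SA[14]=1  'ababaababaaaaaaaaaba'
  #15 SA[15]=19  'ba'
  #16 SA[16]=9  'baaaaaaaaaba'
  #17 SA[17]=4  'baababaaaaaaaaaba'
  #18 SA[18]=7  'babaaaaaaaaaba'
  #19 SA[19]=2  'babaababaaaaaaaaaba'
  #20 SA[20]=0  'bababaababaaaaaaaaaba'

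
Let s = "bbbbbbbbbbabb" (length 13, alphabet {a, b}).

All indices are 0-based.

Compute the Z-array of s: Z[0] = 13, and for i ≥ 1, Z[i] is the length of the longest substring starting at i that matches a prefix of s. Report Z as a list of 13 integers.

[13, 9, 8, 7, 6, 5, 4, 3, 2, 1, 0, 2, 1]

Z[0]=13
i=1: outside box; Z[1]=9 extend→box=[1,10)
i=2: min(r-i=8, Z[1]=9)=8; Z[2]=8
i=3: min(r-i=7, Z[2]=8)=7; Z[3]=7
i=4: min(r-i=6, Z[3]=7)=6; Z[4]=6
i=5: min(r-i=5, Z[4]=6)=5; Z[5]=5
i=6: min(r-i=4, Z[5]=5)=4; Z[6]=4
i=7: min(r-i=3, Z[6]=4)=3; Z[7]=3
i=8: min(r-i=2, Z[7]=3)=2; Z[8]=2
i=9: min(r-i=1, Z[8]=2)=1; Z[9]=1
i=10: outside box; Z[10]=0
i=11: outside box; Z[11]=2 extend→box=[11,13)
i=12: min(r-i=1, Z[1]=9)=1; Z[12]=1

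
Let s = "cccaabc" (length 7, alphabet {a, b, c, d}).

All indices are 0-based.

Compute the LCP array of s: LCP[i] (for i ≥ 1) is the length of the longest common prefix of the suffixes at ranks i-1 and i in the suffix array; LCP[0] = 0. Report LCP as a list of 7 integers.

[0, 1, 0, 0, 1, 1, 2]

rank→(start, suffix):
  0 → (3, 'aabc')
  1 → (4, 'abc')
  2 → (5, 'bc')
  3 → (6, 'c')
  4 → (2, 'caabc')
  5 → (1, 'ccaabc')
  6 → (0, 'cccaabc')

SA = [3, 4, 5, 6, 2, 1, 0]
i: (SA[i-1],SA[i]) lcp shared
  1: (3,4) 1 'a'
  2: (4,5) 0 ''
  3: (5,6) 0 ''
  4: (6,2) 1 'c'
  5: (2,1) 1 'c'
  6: (1,0) 2 'cc'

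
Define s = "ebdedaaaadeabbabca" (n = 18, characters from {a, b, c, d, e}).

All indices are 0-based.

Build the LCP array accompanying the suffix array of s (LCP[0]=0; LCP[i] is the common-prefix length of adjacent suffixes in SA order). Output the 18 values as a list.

rank→(start, suffix):
  0 → (17, 'a')
  1 → (5, 'aaaadeabbabca')
  2 → (6, 'aaadeabbabca')
  3 → (7, 'aadeabbabca')
  4 → (11, 'abbabca')
  5 → (14, 'abca')
  6 → (8, 'adeabbabca')
  7 → (13, 'babca')
  8 → (12, 'bbabca')
  9 → (15, 'bca')
  10 → (1, 'bdedaaaadeabbabca')
  11 → (16, 'ca')
  12 → (4, 'daaaadeabbabca')
  13 → (9, 'deabbabca')
  14 → (2, 'dedaaaadeabbabca')
  15 → (10, 'eabbabca')
  16 → (0, 'ebdedaaaadeabbabca')
  17 → (3, 'edaaaadeabbabca')

SA = [17, 5, 6, 7, 11, 14, 8, 13, 12, 15, 1, 16, 4, 9, 2, 10, 0, 3]
rank  pair      lcp
   1  s[17:],s[5:]  1  'a'
   2  s[5:],s[6:]  3  'aaa'
   3  s[6:],s[7:]  2  'aa'
   4  s[7:],s[11:]  1  'a'
   5  s[11:],s[14:]  2  'ab'
   6  s[14:],s[8:]  1  'a'
   7  s[8:],s[13:]  0  ''
   8  s[13:],s[12:]  1  'b'
   9  s[12:],s[15:]  1  'b'
  10  s[15:],s[1:]  1  'b'
  11  s[1:],s[16:]  0  ''
  12  s[16:],s[4:]  0  ''
  13  s[4:],s[9:]  1  'd'
  14  s[9:],s[2:]  2  'de'
  15  s[2:],s[10:]  0  ''
  16  s[10:],s[0:]  1  'e'
  17  s[0:],s[3:]  1  'e'

[0, 1, 3, 2, 1, 2, 1, 0, 1, 1, 1, 0, 0, 1, 2, 0, 1, 1]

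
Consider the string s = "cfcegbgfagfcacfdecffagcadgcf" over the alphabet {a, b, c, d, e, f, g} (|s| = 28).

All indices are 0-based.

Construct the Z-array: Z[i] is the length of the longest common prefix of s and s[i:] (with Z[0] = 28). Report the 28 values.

Z[0]=28
i=1: fresh scan; Z[1]=0
i=2: fresh scan; Z[2]=1 grow→box=[2,3)
i=3: fresh scan; Z[3]=0
i=4: fresh scan; Z[4]=0
i=5: fresh scan; Z[5]=0
i=6: fresh scan; Z[6]=0
i=7: fresh scan; Z[7]=0
i=8: fresh scan; Z[8]=0
i=9: fresh scan; Z[9]=0
i=10: fresh scan; Z[10]=0
i=11: fresh scan; Z[11]=1 grow→box=[11,12)
i=12: fresh scan; Z[12]=0
i=13: fresh scan; Z[13]=2 grow→box=[13,15)
i=14: min(r-i=1, Z[1]=0)=0; Z[14]=0
i=15: fresh scan; Z[15]=0
i=16: fresh scan; Z[16]=0
i=17: fresh scan; Z[17]=2 grow→box=[17,19)
i=18: min(r-i=1, Z[1]=0)=0; Z[18]=0
i=19: fresh scan; Z[19]=0
i=20: fresh scan; Z[20]=0
i=21: fresh scan; Z[21]=0
i=22: fresh scan; Z[22]=1 grow→box=[22,23)
i=23: fresh scan; Z[23]=0
i=24: fresh scan; Z[24]=0
i=25: fresh scan; Z[25]=0
i=26: fresh scan; Z[26]=2 grow→box=[26,28)
i=27: min(r-i=1, Z[1]=0)=0; Z[27]=0

[28, 0, 1, 0, 0, 0, 0, 0, 0, 0, 0, 1, 0, 2, 0, 0, 0, 2, 0, 0, 0, 0, 1, 0, 0, 0, 2, 0]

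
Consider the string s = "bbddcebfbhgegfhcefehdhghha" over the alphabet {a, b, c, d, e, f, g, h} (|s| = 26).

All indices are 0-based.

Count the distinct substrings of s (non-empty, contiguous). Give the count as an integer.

rank | idx | suffix
   0 |  25 | a
   1 |   0 | bbddcebfbhgegfhcefehdhghha
   2 |   1 | bddcebfbhgegfhcefehdhghha
   3 |   6 | bfbhgegfhcefehdhghha
   4 |   8 | bhgegfhcefehdhghha
   5 |   4 | cebfbhgegfhcefehdhghha
   6 |  15 | cefehdhghha
   7 |   3 | dcebfbhgegfhcefehdhghha
   8 |   2 | ddcebfbhgegfhcefehdhghha
   9 |  20 | dhghha
  10 |   5 | ebfbhgegfhcefehdhghha
  11 |  16 | efehdhghha
  12 |  11 | egfhcefehdhghha
  13 |  18 | ehdhghha
  14 |   7 | fbhgegfhcefehdhghha
  15 |  17 | fehdhghha
  16 |  13 | fhcefehdhghha
  17 |  10 | gegfhcefehdhghha
  18 |  12 | gfhcefehdhghha
  19 |  22 | ghha
  20 |  24 | ha
  21 |  14 | hcefehdhghha
  22 |  19 | hdhghha
  23 |   9 | hgegfhcefehdhghha
  24 |  21 | hghha
  25 |  23 | hha

SA = [25, 0, 1, 6, 8, 4, 15, 3, 2, 20, 5, 16, 11, 18, 7, 17, 13, 10, 12, 22, 24, 14, 19, 9, 21, 23]
rank  pair      lcp
   1  s[25:],s[0:]  0  ''
   2  s[0:],s[1:]  1  'b'
   3  s[1:],s[6:]  1  'b'
   4  s[6:],s[8:]  1  'b'
   5  s[8:],s[4:]  0  ''
   6  s[4:],s[15:]  2  'ce'
   7  s[15:],s[3:]  0  ''
   8  s[3:],s[2:]  1  'd'
   9  s[2:],s[20:]  1  'd'
  10  s[20:],s[5:]  0  ''
  11  s[5:],s[16:]  1  'e'
  12  s[16:],s[11:]  1  'e'
  13  s[11:],s[18:]  1  'e'
  14  s[18:],s[7:]  0  ''
  15  s[7:],s[17:]  1  'f'
  16  s[17:],s[13:]  1  'f'
  17  s[13:],s[10:]  0  ''
  18  s[10:],s[12:]  1  'g'
  19  s[12:],s[22:]  1  'g'
  20  s[22:],s[24:]  0  ''
  21  s[24:],s[14:]  1  'h'
  22  s[14:],s[19:]  1  'h'
  23  s[19:],s[9:]  1  'h'
  24  s[9:],s[21:]  2  'hg'
  25  s[21:],s[23:]  1  'h'

n(n+1)/2 = 26·27/2 = 351
Σ LCP = 0 + 0 + 1 + 1 + 1 + 0 + 2 + 0 + 1 + 1 + 0 + 1 + 1 + 1 + 0 + 1 + 1 + 0 + 1 + 1 + 0 + 1 + 1 + 1 + 2 + 1 = 20
distinct = 351 − 20 = 331

331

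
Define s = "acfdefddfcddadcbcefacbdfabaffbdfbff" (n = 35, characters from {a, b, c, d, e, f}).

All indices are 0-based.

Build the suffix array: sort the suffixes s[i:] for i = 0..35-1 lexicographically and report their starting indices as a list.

rank→(start, suffix):
  0 → (24, 'abaffbdfbff')
  1 → (19, 'acbdfabaffbdfbff')
  2 → (0, 'acfdefddfcddadcbcefacbdfabaffbdfbff')
  3 → (12, 'adcbcefacbdfabaffbdfbff')
  4 → (26, 'affbdfbff')
  5 → (25, 'baffbdfbff')
  6 → (15, 'bcefacbdfabaffbdfbff')
  7 → (21, 'bdfabaffbdfbff')
  8 → (29, 'bdfbff')
  9 → (32, 'bff')
  10 → (14, 'cbcefacbdfabaffbdfbff')
  11 → (20, 'cbdfabaffbdfbff')
  12 → (9, 'cddadcbcefacbdfabaffbdfbff')
  13 → (16, 'cefacbdfabaffbdfbff')
  14 → (1, 'cfdefddfcddadcbcefacbdfabaffbdfbff')
  15 → (11, 'dadcbcefacbdfabaffbdfbff')
  16 → (13, 'dcbcefacbdfabaffbdfbff')
  17 → (10, 'ddadcbcefacbdfabaffbdfbff')
  18 → (6, 'ddfcddadcbcefacbdfabaffbdfbff')
  19 → (3, 'defddfcddadcbcefacbdfabaffbdfbff')
  20 → (22, 'dfabaffbdfbff')
  21 → (30, 'dfbff')
  22 → (7, 'dfcddadcbcefacbdfabaffbdfbff')
  23 → (17, 'efacbdfabaffbdfbff')
  24 → (4, 'efddfcddadcbcefacbdfabaffbdfbff')
  25 → (34, 'f')
  26 → (23, 'fabaffbdfbff')
  27 → (18, 'facbdfabaffbdfbff')
  28 → (28, 'fbdfbff')
  29 → (31, 'fbff')
  30 → (8, 'fcddadcbcefacbdfabaffbdfbff')
  31 → (5, 'fddfcddadcbcefacbdfabaffbdfbff')
  32 → (2, 'fdefddfcddadcbcefacbdfabaffbdfbff')
  33 → (33, 'ff')
  34 → (27, 'ffbdfbff')

[24, 19, 0, 12, 26, 25, 15, 21, 29, 32, 14, 20, 9, 16, 1, 11, 13, 10, 6, 3, 22, 30, 7, 17, 4, 34, 23, 18, 28, 31, 8, 5, 2, 33, 27]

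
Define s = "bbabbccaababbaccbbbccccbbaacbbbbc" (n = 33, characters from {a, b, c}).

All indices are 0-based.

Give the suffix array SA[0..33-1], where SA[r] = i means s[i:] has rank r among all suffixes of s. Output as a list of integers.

[7, 25, 8, 10, 2, 26, 13, 24, 9, 1, 12, 23, 0, 11, 28, 29, 16, 30, 3, 17, 31, 4, 18, 32, 6, 22, 27, 15, 5, 21, 14, 20, 19]

sorted suffixes:
  #0 SA[0]=7  'aababbaccbbbccccbbaacbbbbc'
  #1 SA[1]=25  'aacbbbbc'
  #2 SA[2]=8  'ababbaccbbbccccbbaacbbbbc'
  #3 SA[3]=10  'abbaccbbbccccbbaacbbbbc'
  #4 SA[4]=2  'abbccaababbaccbbbccccbbaacbbbbc'
  #5 SA[5]=26  'acbbbbc'
  #6 SA[6]=13  'accbbbccccbbaacbbbbc'
  #7 SA[7]=24  'baacbbbbc'
  #8 SA[8]=9  'babbaccbbbccccbbaacbbbbc'
  #9 SA[9]=1  'babbccaababbaccbbbccccbbaacbbbbc'
  #10 SA[10]=12  'baccbbbccccbbaacbbbbc'
  #11 SA[11]=23  'bbaacbbbbc'
  #12 SA[12]=0  'bbabbccaababbaccbbbccccbbaacbbbbc'
  #13 SA[13]=11  'bbaccbbbccccbbaacbbbbc'
  #14 SA[14]=28  'bbbbc'
  #15 SA[15]=29  'bbbc'
  #16 SA[16]=16  'bbbccccbbaacbbbbc'
  #17 SA[17]=30  'bbc'
  #18 SA[18]=3  'bbccaababbaccbbbccccbbaacbbbbc'
  #19 SA[19]=17  'bbccccbbaacbbbbc'
  #20 SA[20]=31  'bc'
  #21 SA[21]=4  'bccaababbaccbbbccccbbaacbbbbc'
  #22 SA[22]=18  'bccccbbaacbbbbc'
  #23 SA[23]=32  'c'
  #24 SA[24]=6  'caababbaccbbbccccbbaacbbbbc'
  #25 SA[25]=22  'cbbaacbbbbc'
  #26 SA[26]=27  'cbbbbc'
  #27 SA[27]=15  'cbbbccccbbaacbbbbc'
  #28 SA[28]=5  'ccaababbaccbbbccccbbaacbbbbc'
  #29 SA[29]=21  'ccbbaacbbbbc'
  #30 SA[30]=14  'ccbbbccccbbaacbbbbc'
  #31 SA[31]=20  'cccbbaacbbbbc'
  #32 SA[32]=19  'ccccbbaacbbbbc'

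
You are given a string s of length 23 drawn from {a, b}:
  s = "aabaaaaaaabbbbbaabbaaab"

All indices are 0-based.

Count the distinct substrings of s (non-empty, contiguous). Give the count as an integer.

212

sorted suffixes:
  #0 SA[0]=3  'aaaaaaabbbbbaabbaaab'
  #1 SA[1]=4  'aaaaaabbbbbaabbaaab'
  #2 SA[2]=5  'aaaaabbbbbaabbaaab'
  #3 SA[3]=6  'aaaabbbbbaabbaaab'
  #4 SA[4]=19  'aaab'
  #5 SA[5]=7  'aaabbbbbaabbaaab'
  #6 SA[6]=20  'aab'
  #7 SA[7]=0  'aabaaaaaaabbbbbaabbaaab'
  #8 SA[8]=15  'aabbaaab'
  #9 SA[9]=8  'aabbbbbaabbaaab'
  #10 SA[10]=21  'ab'
  #11 SA[11]=1  'abaaaaaaabbbbbaabbaaab'
  #12 SA[12]=16  'abbaaab'
  #13 SA[13]=9  'abbbbbaabbaaab'
  #14 SA[14]=22  'b'
  #15 SA[15]=2  'baaaaaaabbbbbaabbaaab'
  #16 SA[16]=18  'baaab'
  #17 SA[17]=14  'baabbaaab'
  #18 SA[18]=17  'bbaaab'
  #19 SA[19]=13  'bbaabbaaab'
  #20 SA[20]=12  'bbbaabbaaab'
  #21 SA[21]=11  'bbbbaabbaaab'
  #22 SA[22]=10  'bbbbbaabbaaab'

SA = [3, 4, 5, 6, 19, 7, 20, 0, 15, 8, 21, 1, 16, 9, 22, 2, 18, 14, 17, 13, 12, 11, 10]
[i] adj suffixes → lcp
  [1] 3/4 → 6 ('aaaaaa')
  [2] 4/5 → 5 ('aaaaa')
  [3] 5/6 → 4 ('aaaa')
  [4] 6/19 → 3 ('aaa')
  [5] 19/7 → 4 ('aaab')
  [6] 7/20 → 2 ('aa')
  [7] 20/0 → 3 ('aab')
  [8] 0/15 → 3 ('aab')
  [9] 15/8 → 4 ('aabb')
  [10] 8/21 → 1 ('a')
  [11] 21/1 → 2 ('ab')
  [12] 1/16 → 2 ('ab')
  [13] 16/9 → 3 ('abb')
  [14] 9/22 → 0 ('')
  [15] 22/2 → 1 ('b')
  [16] 2/18 → 4 ('baaa')
  [17] 18/14 → 3 ('baa')
  [18] 14/17 → 1 ('b')
  [19] 17/13 → 4 ('bbaa')
  [20] 13/12 → 2 ('bb')
  [21] 12/11 → 3 ('bbb')
  [22] 11/10 → 4 ('bbbb')

n(n+1)/2 = 23·24/2 = 276
Σ LCP = 0 + 6 + 5 + 4 + 3 + 4 + 2 + 3 + 3 + 4 + 1 + 2 + 2 + 3 + 0 + 1 + 4 + 3 + 1 + 4 + 2 + 3 + 4 = 64
distinct = 276 − 64 = 212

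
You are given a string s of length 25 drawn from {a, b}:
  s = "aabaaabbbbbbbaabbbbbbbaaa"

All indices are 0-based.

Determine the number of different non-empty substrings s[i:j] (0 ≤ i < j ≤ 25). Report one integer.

223

rank→(start, suffix):
  0 → (24, 'a')
  1 → (23, 'aa')
  2 → (22, 'aaa')
  3 → (3, 'aaabbbbbbbaabbbbbbbaaa')
  4 → (0, 'aabaaabbbbbbbaabbbbbbbaaa')
  5 → (13, 'aabbbbbbbaaa')
  6 → (4, 'aabbbbbbbaabbbbbbbaaa')
  7 → (1, 'abaaabbbbbbbaabbbbbbbaaa')
  8 → (14, 'abbbbbbbaaa')
  9 → (5, 'abbbbbbbaabbbbbbbaaa')
  10 → (21, 'baaa')
  11 → (2, 'baaabbbbbbbaabbbbbbbaaa')
  12 → (12, 'baabbbbbbbaaa')
  13 → (20, 'bbaaa')
  14 → (11, 'bbaabbbbbbbaaa')
  15 → (19, 'bbbaaa')
  16 → (10, 'bbbaabbbbbbbaaa')
  17 → (18, 'bbbbaaa')
  18 → (9, 'bbbbaabbbbbbbaaa')
  19 → (17, 'bbbbbaaa')
  20 → (8, 'bbbbbaabbbbbbbaaa')
  21 → (16, 'bbbbbbaaa')
  22 → (7, 'bbbbbbaabbbbbbbaaa')
  23 → (15, 'bbbbbbbaaa')
  24 → (6, 'bbbbbbbaabbbbbbbaaa')

SA = [24, 23, 22, 3, 0, 13, 4, 1, 14, 5, 21, 2, 12, 20, 11, 19, 10, 18, 9, 17, 8, 16, 7, 15, 6]
rank  pair      lcp
   1  s[24:],s[23:]  1  'a'
   2  s[23:],s[22:]  2  'aa'
   3  s[22:],s[3:]  3  'aaa'
   4  s[3:],s[0:]  2  'aa'
   5  s[0:],s[13:]  3  'aab'
   6  s[13:],s[4:]  11  'aabbbbbbbaa'
   7  s[4:],s[1:]  1  'a'
   8  s[1:],s[14:]  2  'ab'
   9  s[14:],s[5:]  10  'abbbbbbbaa'
  10  s[5:],s[21:]  0  ''
  11  s[21:],s[2:]  4  'baaa'
  12  s[2:],s[12:]  3  'baa'
  13  s[12:],s[20:]  1  'b'
  14  s[20:],s[11:]  4  'bbaa'
  15  s[11:],s[19:]  2  'bb'
  16  s[19:],s[10:]  5  'bbbaa'
  17  s[10:],s[18:]  3  'bbb'
  18  s[18:],s[9:]  6  'bbbbaa'
  19  s[9:],s[17:]  4  'bbbb'
  20  s[17:],s[8:]  7  'bbbbbaa'
  21  s[8:],s[16:]  5  'bbbbb'
  22  s[16:],s[7:]  8  'bbbbbbaa'
  23  s[7:],s[15:]  6  'bbbbbb'
  24  s[15:],s[6:]  9  'bbbbbbbaa'

n(n+1)/2 = 25·26/2 = 325
Σ LCP = 0 + 1 + 2 + 3 + 2 + 3 + 11 + 1 + 2 + 10 + 0 + 4 + 3 + 1 + 4 + 2 + 5 + 3 + 6 + 4 + 7 + 5 + 8 + 6 + 9 = 102
distinct = 325 − 102 = 223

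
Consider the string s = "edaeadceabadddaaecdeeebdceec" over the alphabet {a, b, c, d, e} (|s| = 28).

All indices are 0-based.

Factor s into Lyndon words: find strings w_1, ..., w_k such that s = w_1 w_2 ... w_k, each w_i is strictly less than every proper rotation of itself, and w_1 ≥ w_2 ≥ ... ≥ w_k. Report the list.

emit factor 1: 'e' (i=0, period=1)
emit factor 2: 'd' (i=1, period=1)
emit factor 3: 'ae' (i=2, period=2)
emit factor 4: 'adce' (i=4, period=4)
emit factor 5: 'abaddd' (i=8, period=6)
emit factor 6: 'aaecdeeebdceec' (i=14, period=14)

["e", "d", "ae", "adce", "abaddd", "aaecdeeebdceec"]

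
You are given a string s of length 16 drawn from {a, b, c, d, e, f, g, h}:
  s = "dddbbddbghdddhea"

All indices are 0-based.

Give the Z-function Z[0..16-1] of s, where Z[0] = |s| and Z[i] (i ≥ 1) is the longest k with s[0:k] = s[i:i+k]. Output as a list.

[16, 2, 1, 0, 0, 2, 1, 0, 0, 0, 3, 2, 1, 0, 0, 0]

Z[0]=16
i=1: fresh scan; Z[1]=2 scan→box=[1,3)
i=2: min(r-i=1, Z[1]=2)=1; Z[2]=1
i=3: fresh scan; Z[3]=0
i=4: fresh scan; Z[4]=0
i=5: fresh scan; Z[5]=2 scan→box=[5,7)
i=6: min(r-i=1, Z[1]=2)=1; Z[6]=1
i=7: fresh scan; Z[7]=0
i=8: fresh scan; Z[8]=0
i=9: fresh scan; Z[9]=0
i=10: fresh scan; Z[10]=3 scan→box=[10,13)
i=11: min(r-i=2, Z[1]=2)=2; Z[11]=2
i=12: min(r-i=1, Z[2]=1)=1; Z[12]=1
i=13: fresh scan; Z[13]=0
i=14: fresh scan; Z[14]=0
i=15: fresh scan; Z[15]=0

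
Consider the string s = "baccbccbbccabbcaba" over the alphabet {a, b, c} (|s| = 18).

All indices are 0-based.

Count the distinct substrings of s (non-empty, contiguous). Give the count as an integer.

143

sorted suffixes:
  #0 SA[0]=17  'a'
  #1 SA[1]=15  'aba'
  #2 SA[2]=11  'abbcaba'
  #3 SA[3]=1  'accbccbbccabbcaba'
  #4 SA[4]=16  'ba'
  #5 SA[5]=0  'baccbccbbccabbcaba'
  #6 SA[6]=12  'bbcaba'
  #7 SA[7]=7  'bbccabbcaba'
  #8 SA[8]=13  'bcaba'
  #9 SA[9]=8  'bccabbcaba'
  #10 SA[10]=4  'bccbbccabbcaba'
  #11 SA[11]=14  'caba'
  #12 SA[12]=10  'cabbcaba'
  #13 SA[13]=6  'cbbccabbcaba'
  #14 SA[14]=3  'cbccbbccabbcaba'
  #15 SA[15]=9  'ccabbcaba'
  #16 SA[16]=5  'ccbbccabbcaba'
  #17 SA[17]=2  'ccbccbbccabbcaba'

SA = [17, 15, 11, 1, 16, 0, 12, 7, 13, 8, 4, 14, 10, 6, 3, 9, 5, 2]
[i] adj suffixes → lcp
  [1] 17/15 → 1 ('a')
  [2] 15/11 → 2 ('ab')
  [3] 11/1 → 1 ('a')
  [4] 1/16 → 0 ('')
  [5] 16/0 → 2 ('ba')
  [6] 0/12 → 1 ('b')
  [7] 12/7 → 3 ('bbc')
  [8] 7/13 → 1 ('b')
  [9] 13/8 → 2 ('bc')
  [10] 8/4 → 3 ('bcc')
  [11] 4/14 → 0 ('')
  [12] 14/10 → 3 ('cab')
  [13] 10/6 → 1 ('c')
  [14] 6/3 → 2 ('cb')
  [15] 3/9 → 1 ('c')
  [16] 9/5 → 2 ('cc')
  [17] 5/2 → 3 ('ccb')

n(n+1)/2 = 18·19/2 = 171
Σ LCP = 0 + 1 + 2 + 1 + 0 + 2 + 1 + 3 + 1 + 2 + 3 + 0 + 3 + 1 + 2 + 1 + 2 + 3 = 28
distinct = 171 − 28 = 143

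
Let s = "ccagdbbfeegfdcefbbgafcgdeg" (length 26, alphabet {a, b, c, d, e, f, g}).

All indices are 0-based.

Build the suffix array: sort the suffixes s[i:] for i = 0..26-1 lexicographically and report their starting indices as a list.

rank→(start, suffix):
  0 → (19, 'afcgdeg')
  1 → (2, 'agdbbfeegfdcefbbgafcgdeg')
  2 → (5, 'bbfeegfdcefbbgafcgdeg')
  3 → (16, 'bbgafcgdeg')
  4 → (6, 'bfeegfdcefbbgafcgdeg')
  5 → (17, 'bgafcgdeg')
  6 → (1, 'cagdbbfeegfdcefbbgafcgdeg')
  7 → (0, 'ccagdbbfeegfdcefbbgafcgdeg')
  8 → (13, 'cefbbgafcgdeg')
  9 → (21, 'cgdeg')
  10 → (4, 'dbbfeegfdcefbbgafcgdeg')
  11 → (12, 'dcefbbgafcgdeg')
  12 → (23, 'deg')
  13 → (8, 'eegfdcefbbgafcgdeg')
  14 → (14, 'efbbgafcgdeg')
  15 → (24, 'eg')
  16 → (9, 'egfdcefbbgafcgdeg')
  17 → (15, 'fbbgafcgdeg')
  18 → (20, 'fcgdeg')
  19 → (11, 'fdcefbbgafcgdeg')
  20 → (7, 'feegfdcefbbgafcgdeg')
  21 → (25, 'g')
  22 → (18, 'gafcgdeg')
  23 → (3, 'gdbbfeegfdcefbbgafcgdeg')
  24 → (22, 'gdeg')
  25 → (10, 'gfdcefbbgafcgdeg')

[19, 2, 5, 16, 6, 17, 1, 0, 13, 21, 4, 12, 23, 8, 14, 24, 9, 15, 20, 11, 7, 25, 18, 3, 22, 10]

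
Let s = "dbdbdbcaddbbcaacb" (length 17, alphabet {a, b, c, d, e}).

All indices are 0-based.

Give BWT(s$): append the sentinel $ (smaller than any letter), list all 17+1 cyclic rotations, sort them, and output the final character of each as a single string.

bcaccdbdddbbadbb$a

rank  rotation            last
    0  $dbdbdbcaddbbcaacb  b
    1  aacb$dbdbdbcaddbbc  c
    2  acb$dbdbdbcaddbbca  a
    3  addbbcaacb$dbdbdbc  c
    4  b$dbdbdbcaddbbcaac  c
    5  bbcaacb$dbdbdbcadd  d
    6  bcaacb$dbdbdbcaddb  b
    7  bcaddbbcaacb$dbdbd  d
    8  bdbcaddbbcaacb$dbd  d
    9  bdbdbcaddbbcaacb$d  d
   10  caacb$dbdbdbcaddbb  b
   11  caddbbcaacb$dbdbdb  b
   12  cb$dbdbdbcaddbbcaa  a
   13  dbbcaacb$dbdbdbcad  d
   14  dbcaddbbcaacb$dbdb  b
   15  dbdbcaddbbcaacb$db  b
   16  dbdbdbcaddbbcaacb$  $
   17  ddbbcaacb$dbdbdbca  a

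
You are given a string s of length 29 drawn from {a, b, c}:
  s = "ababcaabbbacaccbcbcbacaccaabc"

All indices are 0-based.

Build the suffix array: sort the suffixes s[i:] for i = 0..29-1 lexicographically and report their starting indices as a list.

[5, 25, 0, 6, 26, 2, 20, 10, 22, 12, 1, 19, 9, 8, 7, 27, 3, 17, 15, 28, 4, 24, 21, 11, 18, 16, 14, 23, 13]

rank→(start, suffix):
  0 → (5, 'aabbbacaccbcbcbacaccaabc')
  1 → (25, 'aabc')
  2 → (0, 'ababcaabbbacaccbcbcbacaccaabc')
  3 → (6, 'abbbacaccbcbcbacaccaabc')
  4 → (26, 'abc')
  5 → (2, 'abcaabbbacaccbcbcbacaccaabc')
  6 → (20, 'acaccaabc')
  7 → (10, 'acaccbcbcbacaccaabc')
  8 → (22, 'accaabc')
  9 → (12, 'accbcbcbacaccaabc')
  10 → (1, 'babcaabbbacaccbcbcbacaccaabc')
  11 → (19, 'bacaccaabc')
  12 → (9, 'bacaccbcbcbacaccaabc')
  13 → (8, 'bbacaccbcbcbacaccaabc')
  14 → (7, 'bbbacaccbcbcbacaccaabc')
  15 → (27, 'bc')
  16 → (3, 'bcaabbbacaccbcbcbacaccaabc')
  17 → (17, 'bcbacaccaabc')
  18 → (15, 'bcbcbacaccaabc')
  19 → (28, 'c')
  20 → (4, 'caabbbacaccbcbcbacaccaabc')
  21 → (24, 'caabc')
  22 → (21, 'caccaabc')
  23 → (11, 'caccbcbcbacaccaabc')
  24 → (18, 'cbacaccaabc')
  25 → (16, 'cbcbacaccaabc')
  26 → (14, 'cbcbcbacaccaabc')
  27 → (23, 'ccaabc')
  28 → (13, 'ccbcbcbacaccaabc')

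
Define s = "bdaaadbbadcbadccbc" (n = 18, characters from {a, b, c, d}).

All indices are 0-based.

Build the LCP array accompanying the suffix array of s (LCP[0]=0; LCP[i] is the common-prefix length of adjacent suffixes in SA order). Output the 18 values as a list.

[0, 2, 1, 2, 3, 0, 4, 1, 1, 1, 0, 1, 2, 1, 0, 1, 1, 2]

rank | idx | suffix
   0 |   2 | aaadbbadcbadccbc
   1 |   3 | aadbbadcbadccbc
   2 |   4 | adbbadcbadccbc
   3 |   8 | adcbadccbc
   4 |  12 | adccbc
   5 |   7 | badcbadccbc
   6 |  11 | badccbc
   7 |   6 | bbadcbadccbc
   8 |  16 | bc
   9 |   0 | bdaaadbbadcbadccbc
  10 |  17 | c
  11 |  10 | cbadccbc
  12 |  15 | cbc
  13 |  14 | ccbc
  14 |   1 | daaadbbadcbadccbc
  15 |   5 | dbbadcbadccbc
  16 |   9 | dcbadccbc
  17 |  13 | dccbc

SA = [2, 3, 4, 8, 12, 7, 11, 6, 16, 0, 17, 10, 15, 14, 1, 5, 9, 13]
i: (SA[i-1],SA[i]) lcp shared
  1: (2,3) 2 'aa'
  2: (3,4) 1 'a'
  3: (4,8) 2 'ad'
  4: (8,12) 3 'adc'
  5: (12,7) 0 ''
  6: (7,11) 4 'badc'
  7: (11,6) 1 'b'
  8: (6,16) 1 'b'
  9: (16,0) 1 'b'
  10: (0,17) 0 ''
  11: (17,10) 1 'c'
  12: (10,15) 2 'cb'
  13: (15,14) 1 'c'
  14: (14,1) 0 ''
  15: (1,5) 1 'd'
  16: (5,9) 1 'd'
  17: (9,13) 2 'dc'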